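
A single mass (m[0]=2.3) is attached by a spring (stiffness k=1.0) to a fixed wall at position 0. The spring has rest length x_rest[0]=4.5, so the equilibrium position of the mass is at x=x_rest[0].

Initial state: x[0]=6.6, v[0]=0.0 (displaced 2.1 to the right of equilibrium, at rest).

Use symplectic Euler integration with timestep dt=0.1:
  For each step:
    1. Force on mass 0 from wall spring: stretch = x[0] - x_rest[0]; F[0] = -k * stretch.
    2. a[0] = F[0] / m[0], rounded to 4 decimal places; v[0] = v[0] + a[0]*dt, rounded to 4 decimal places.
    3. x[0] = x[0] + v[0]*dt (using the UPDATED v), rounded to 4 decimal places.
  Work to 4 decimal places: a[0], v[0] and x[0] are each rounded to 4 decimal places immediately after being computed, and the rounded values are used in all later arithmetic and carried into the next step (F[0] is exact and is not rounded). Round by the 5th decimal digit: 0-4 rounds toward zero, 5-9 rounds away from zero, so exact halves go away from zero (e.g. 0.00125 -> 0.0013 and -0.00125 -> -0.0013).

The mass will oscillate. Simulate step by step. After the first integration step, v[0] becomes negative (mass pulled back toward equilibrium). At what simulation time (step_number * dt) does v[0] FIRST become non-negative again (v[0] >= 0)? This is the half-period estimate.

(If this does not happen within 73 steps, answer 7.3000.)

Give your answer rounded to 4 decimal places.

Step 0: x=[6.6000] v=[0.0000]
Step 1: x=[6.5909] v=[-0.0913]
Step 2: x=[6.5727] v=[-0.1822]
Step 3: x=[6.5455] v=[-0.2723]
Step 4: x=[6.5094] v=[-0.3612]
Step 5: x=[6.4645] v=[-0.4486]
Step 6: x=[6.4111] v=[-0.5340]
Step 7: x=[6.3494] v=[-0.6171]
Step 8: x=[6.2797] v=[-0.6975]
Step 9: x=[6.2022] v=[-0.7749]
Step 10: x=[6.1173] v=[-0.8489]
Step 11: x=[6.0254] v=[-0.9192]
Step 12: x=[5.9269] v=[-0.9855]
Step 13: x=[5.8222] v=[-1.0475]
Step 14: x=[5.7117] v=[-1.1050]
Step 15: x=[5.5959] v=[-1.1577]
Step 16: x=[5.4754] v=[-1.2054]
Step 17: x=[5.3506] v=[-1.2478]
Step 18: x=[5.2221] v=[-1.2848]
Step 19: x=[5.0905] v=[-1.3162]
Step 20: x=[4.9563] v=[-1.3419]
Step 21: x=[4.8201] v=[-1.3617]
Step 22: x=[4.6825] v=[-1.3756]
Step 23: x=[4.5442] v=[-1.3835]
Step 24: x=[4.4057] v=[-1.3854]
Step 25: x=[4.2676] v=[-1.3813]
Step 26: x=[4.1305] v=[-1.3712]
Step 27: x=[3.9950] v=[-1.3551]
Step 28: x=[3.8617] v=[-1.3331]
Step 29: x=[3.7312] v=[-1.3054]
Step 30: x=[3.6040] v=[-1.2720]
Step 31: x=[3.4807] v=[-1.2330]
Step 32: x=[3.3618] v=[-1.1887]
Step 33: x=[3.2479] v=[-1.1392]
Step 34: x=[3.1394] v=[-1.0848]
Step 35: x=[3.0368] v=[-1.0256]
Step 36: x=[2.9406] v=[-0.9620]
Step 37: x=[2.8512] v=[-0.8942]
Step 38: x=[2.7690] v=[-0.8225]
Step 39: x=[2.6943] v=[-0.7472]
Step 40: x=[2.6274] v=[-0.6687]
Step 41: x=[2.5687] v=[-0.5873]
Step 42: x=[2.5184] v=[-0.5033]
Step 43: x=[2.4767] v=[-0.4171]
Step 44: x=[2.4438] v=[-0.3291]
Step 45: x=[2.4198] v=[-0.2397]
Step 46: x=[2.4049] v=[-0.1493]
Step 47: x=[2.3991] v=[-0.0582]
Step 48: x=[2.4024] v=[0.0331]
First v>=0 after going negative at step 48, time=4.8000

Answer: 4.8000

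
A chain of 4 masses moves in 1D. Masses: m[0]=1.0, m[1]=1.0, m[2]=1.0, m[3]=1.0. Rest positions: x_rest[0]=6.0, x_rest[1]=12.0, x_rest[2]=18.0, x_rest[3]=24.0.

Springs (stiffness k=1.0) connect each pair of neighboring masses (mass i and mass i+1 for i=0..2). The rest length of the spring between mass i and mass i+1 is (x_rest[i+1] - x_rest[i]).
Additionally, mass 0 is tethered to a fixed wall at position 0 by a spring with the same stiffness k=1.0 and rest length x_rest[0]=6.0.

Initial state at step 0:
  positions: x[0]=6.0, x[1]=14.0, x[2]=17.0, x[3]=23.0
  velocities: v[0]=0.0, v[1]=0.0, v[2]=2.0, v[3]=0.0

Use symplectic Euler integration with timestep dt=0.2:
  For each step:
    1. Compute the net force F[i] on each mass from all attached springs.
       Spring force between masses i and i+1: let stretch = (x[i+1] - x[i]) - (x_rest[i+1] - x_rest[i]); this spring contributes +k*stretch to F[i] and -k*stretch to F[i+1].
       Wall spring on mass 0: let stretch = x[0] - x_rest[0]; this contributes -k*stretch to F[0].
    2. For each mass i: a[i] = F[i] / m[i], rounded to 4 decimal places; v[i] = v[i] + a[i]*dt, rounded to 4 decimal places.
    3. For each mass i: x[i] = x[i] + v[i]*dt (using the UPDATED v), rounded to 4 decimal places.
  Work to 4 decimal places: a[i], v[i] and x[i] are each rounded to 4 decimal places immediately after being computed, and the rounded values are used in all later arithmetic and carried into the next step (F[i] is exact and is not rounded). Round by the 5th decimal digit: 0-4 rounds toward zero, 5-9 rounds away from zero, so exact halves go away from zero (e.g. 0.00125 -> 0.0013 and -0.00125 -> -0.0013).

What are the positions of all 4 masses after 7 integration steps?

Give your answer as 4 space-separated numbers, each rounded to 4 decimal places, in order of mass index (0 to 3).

Answer: 6.8865 11.4376 20.0593 24.1183

Derivation:
Step 0: x=[6.0000 14.0000 17.0000 23.0000] v=[0.0000 0.0000 2.0000 0.0000]
Step 1: x=[6.0800 13.8000 17.5200 23.0000] v=[0.4000 -1.0000 2.6000 0.0000]
Step 2: x=[6.2256 13.4400 18.1104 23.0208] v=[0.7280 -1.8000 2.9520 0.1040]
Step 3: x=[6.4108 12.9782 18.7104 23.0852] v=[0.9258 -2.3088 3.0000 0.3219]
Step 4: x=[6.6022 12.4830 19.2561 23.2146] v=[0.9571 -2.4758 2.7285 0.6469]
Step 5: x=[6.7648 12.0235 19.6892 23.4256] v=[0.8128 -2.2973 2.1656 1.0552]
Step 6: x=[6.8671 11.6603 19.9651 23.7272] v=[0.5116 -1.8159 1.3797 1.5079]
Step 7: x=[6.8865 11.4376 20.0593 24.1183] v=[0.0968 -1.1136 0.4712 1.9555]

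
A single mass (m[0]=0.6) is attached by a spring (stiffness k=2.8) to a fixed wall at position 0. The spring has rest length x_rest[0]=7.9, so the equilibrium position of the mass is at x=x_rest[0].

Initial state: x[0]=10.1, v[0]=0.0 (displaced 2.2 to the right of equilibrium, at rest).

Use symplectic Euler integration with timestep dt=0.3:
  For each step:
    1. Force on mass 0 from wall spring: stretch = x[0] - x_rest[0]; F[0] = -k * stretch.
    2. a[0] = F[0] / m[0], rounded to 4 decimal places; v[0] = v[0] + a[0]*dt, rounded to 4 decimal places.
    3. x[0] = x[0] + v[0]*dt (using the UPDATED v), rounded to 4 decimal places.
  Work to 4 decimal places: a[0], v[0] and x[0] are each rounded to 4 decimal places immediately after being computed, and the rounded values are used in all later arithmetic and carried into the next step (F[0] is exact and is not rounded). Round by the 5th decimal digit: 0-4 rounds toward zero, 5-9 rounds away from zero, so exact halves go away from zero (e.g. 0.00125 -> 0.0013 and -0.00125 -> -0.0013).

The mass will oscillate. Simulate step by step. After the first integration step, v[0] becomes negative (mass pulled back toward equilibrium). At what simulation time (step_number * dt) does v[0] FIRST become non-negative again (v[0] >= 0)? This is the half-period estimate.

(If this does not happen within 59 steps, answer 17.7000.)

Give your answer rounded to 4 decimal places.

Answer: 1.5000

Derivation:
Step 0: x=[10.1000] v=[0.0000]
Step 1: x=[9.1760] v=[-3.0800]
Step 2: x=[7.7161] v=[-4.8664]
Step 3: x=[6.3334] v=[-4.6089]
Step 4: x=[5.6087] v=[-2.4157]
Step 5: x=[5.8463] v=[0.7921]
First v>=0 after going negative at step 5, time=1.5000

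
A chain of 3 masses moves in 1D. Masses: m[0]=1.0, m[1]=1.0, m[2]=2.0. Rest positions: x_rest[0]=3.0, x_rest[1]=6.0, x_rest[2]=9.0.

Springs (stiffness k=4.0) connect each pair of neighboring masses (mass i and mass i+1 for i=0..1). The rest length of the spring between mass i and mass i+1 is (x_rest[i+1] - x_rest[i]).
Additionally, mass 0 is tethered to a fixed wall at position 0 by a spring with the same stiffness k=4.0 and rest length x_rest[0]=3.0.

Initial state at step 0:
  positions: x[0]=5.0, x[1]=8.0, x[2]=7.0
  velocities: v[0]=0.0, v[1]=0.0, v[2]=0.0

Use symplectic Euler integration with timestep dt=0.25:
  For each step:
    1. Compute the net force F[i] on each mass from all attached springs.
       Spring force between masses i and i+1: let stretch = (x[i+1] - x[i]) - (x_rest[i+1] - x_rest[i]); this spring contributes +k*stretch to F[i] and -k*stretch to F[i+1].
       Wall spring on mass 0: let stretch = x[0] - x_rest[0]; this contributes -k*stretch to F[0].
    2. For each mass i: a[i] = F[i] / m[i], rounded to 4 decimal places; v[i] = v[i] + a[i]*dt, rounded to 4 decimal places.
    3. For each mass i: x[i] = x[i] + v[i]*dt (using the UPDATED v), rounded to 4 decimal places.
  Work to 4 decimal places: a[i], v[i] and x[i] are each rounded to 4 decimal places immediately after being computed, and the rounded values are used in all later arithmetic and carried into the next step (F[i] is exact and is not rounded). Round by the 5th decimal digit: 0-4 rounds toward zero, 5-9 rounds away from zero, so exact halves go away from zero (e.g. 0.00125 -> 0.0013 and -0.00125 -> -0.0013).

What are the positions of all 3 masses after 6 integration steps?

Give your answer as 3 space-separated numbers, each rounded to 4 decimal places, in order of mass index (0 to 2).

Answer: 0.0569 4.6121 9.7607

Derivation:
Step 0: x=[5.0000 8.0000 7.0000] v=[0.0000 0.0000 0.0000]
Step 1: x=[4.5000 7.0000 7.5000] v=[-2.0000 -4.0000 2.0000]
Step 2: x=[3.5000 5.5000 8.3125] v=[-4.0000 -6.0000 3.2500]
Step 3: x=[2.1250 4.2031 9.1485] v=[-5.5000 -5.1875 3.3438]
Step 4: x=[0.7383 3.6231 9.7413] v=[-5.5469 -2.3202 2.3711]
Step 5: x=[-0.1118 3.8514 9.9443] v=[-3.4004 0.9132 0.8120]
Step 6: x=[0.0569 4.6121 9.7607] v=[0.6746 3.0429 -0.7345]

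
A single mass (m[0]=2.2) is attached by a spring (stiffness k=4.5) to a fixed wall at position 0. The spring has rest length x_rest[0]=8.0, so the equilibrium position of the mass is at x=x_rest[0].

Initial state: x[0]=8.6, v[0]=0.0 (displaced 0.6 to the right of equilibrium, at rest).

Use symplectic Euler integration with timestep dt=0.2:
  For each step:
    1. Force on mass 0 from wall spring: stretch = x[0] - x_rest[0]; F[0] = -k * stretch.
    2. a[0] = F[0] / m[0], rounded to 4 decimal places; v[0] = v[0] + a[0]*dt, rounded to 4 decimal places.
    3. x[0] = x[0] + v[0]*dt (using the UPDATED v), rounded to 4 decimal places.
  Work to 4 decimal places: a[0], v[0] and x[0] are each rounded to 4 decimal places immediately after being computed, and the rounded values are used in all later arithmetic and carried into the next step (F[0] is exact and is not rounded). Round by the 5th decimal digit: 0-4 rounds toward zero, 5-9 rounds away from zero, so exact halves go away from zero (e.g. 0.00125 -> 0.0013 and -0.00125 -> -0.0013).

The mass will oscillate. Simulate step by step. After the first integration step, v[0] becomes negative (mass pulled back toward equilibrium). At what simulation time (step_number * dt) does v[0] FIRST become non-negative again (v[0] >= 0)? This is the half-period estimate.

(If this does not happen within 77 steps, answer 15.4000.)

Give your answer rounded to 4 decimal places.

Step 0: x=[8.6000] v=[0.0000]
Step 1: x=[8.5509] v=[-0.2455]
Step 2: x=[8.4567] v=[-0.4709]
Step 3: x=[8.3252] v=[-0.6577]
Step 4: x=[8.1671] v=[-0.7907]
Step 5: x=[7.9953] v=[-0.8591]
Step 6: x=[7.8239] v=[-0.8572]
Step 7: x=[7.6669] v=[-0.7852]
Step 8: x=[7.5371] v=[-0.6489]
Step 9: x=[7.4452] v=[-0.4595]
Step 10: x=[7.3987] v=[-0.2325]
Step 11: x=[7.4014] v=[0.0135]
First v>=0 after going negative at step 11, time=2.2000

Answer: 2.2000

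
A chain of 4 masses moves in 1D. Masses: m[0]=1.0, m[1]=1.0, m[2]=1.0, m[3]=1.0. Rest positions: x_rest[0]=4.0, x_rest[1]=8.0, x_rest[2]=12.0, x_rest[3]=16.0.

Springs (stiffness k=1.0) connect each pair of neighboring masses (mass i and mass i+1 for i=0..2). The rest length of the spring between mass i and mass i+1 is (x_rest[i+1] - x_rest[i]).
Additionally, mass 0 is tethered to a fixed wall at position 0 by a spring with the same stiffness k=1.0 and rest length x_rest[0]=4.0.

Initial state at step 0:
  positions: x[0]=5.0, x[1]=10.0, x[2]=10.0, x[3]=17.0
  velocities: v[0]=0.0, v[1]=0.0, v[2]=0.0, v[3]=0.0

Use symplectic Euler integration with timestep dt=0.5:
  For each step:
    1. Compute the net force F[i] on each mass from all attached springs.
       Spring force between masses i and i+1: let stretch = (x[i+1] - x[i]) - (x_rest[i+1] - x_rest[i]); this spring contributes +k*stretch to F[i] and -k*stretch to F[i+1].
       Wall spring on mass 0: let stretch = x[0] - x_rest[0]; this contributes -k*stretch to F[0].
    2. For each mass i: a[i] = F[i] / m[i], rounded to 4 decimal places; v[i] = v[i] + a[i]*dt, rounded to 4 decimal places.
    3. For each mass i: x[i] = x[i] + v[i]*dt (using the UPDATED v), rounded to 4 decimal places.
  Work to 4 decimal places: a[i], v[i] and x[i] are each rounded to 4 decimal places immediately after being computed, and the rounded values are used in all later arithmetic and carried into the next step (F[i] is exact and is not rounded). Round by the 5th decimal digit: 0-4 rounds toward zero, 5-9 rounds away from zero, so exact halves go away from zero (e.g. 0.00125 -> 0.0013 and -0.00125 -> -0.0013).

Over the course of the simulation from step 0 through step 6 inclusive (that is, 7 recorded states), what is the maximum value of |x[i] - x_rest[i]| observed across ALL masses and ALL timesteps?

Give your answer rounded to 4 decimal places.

Step 0: x=[5.0000 10.0000 10.0000 17.0000] v=[0.0000 0.0000 0.0000 0.0000]
Step 1: x=[5.0000 8.7500 11.7500 16.2500] v=[0.0000 -2.5000 3.5000 -1.5000]
Step 2: x=[4.6875 7.3125 13.8750 15.3750] v=[-0.6250 -2.8750 4.2500 -1.7500]
Step 3: x=[3.8594 6.8594 14.7344 15.1250] v=[-1.6563 -0.9063 1.7188 -0.5000]
Step 4: x=[2.8164 7.6250 13.7227 15.7774] v=[-2.0860 1.5312 -2.0234 1.3047]
Step 5: x=[2.2715 8.7129 11.7003 16.9161] v=[-1.0899 2.1758 -4.0449 2.2774]
Step 6: x=[2.7691 8.9373 10.2350 17.7509] v=[0.9951 0.4488 -2.9307 1.6695]
Max displacement = 2.7344

Answer: 2.7344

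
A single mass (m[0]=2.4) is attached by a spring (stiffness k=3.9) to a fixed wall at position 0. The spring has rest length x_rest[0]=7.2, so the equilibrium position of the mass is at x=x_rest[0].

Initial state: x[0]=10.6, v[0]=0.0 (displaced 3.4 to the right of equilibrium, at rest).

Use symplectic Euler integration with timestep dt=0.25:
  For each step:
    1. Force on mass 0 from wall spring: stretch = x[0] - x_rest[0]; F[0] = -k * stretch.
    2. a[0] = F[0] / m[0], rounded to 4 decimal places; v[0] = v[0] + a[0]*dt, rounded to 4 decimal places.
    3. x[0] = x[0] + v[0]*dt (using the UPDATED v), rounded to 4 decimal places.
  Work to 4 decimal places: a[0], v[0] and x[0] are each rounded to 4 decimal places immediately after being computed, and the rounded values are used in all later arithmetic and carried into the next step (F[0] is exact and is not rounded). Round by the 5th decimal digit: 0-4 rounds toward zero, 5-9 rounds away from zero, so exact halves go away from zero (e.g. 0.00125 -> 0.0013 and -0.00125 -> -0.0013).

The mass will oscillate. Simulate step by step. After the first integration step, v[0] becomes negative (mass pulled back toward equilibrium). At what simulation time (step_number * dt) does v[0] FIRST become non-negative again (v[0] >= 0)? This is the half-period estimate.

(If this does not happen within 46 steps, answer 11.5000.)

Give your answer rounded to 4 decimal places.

Answer: 2.5000

Derivation:
Step 0: x=[10.6000] v=[0.0000]
Step 1: x=[10.2547] v=[-1.3813]
Step 2: x=[9.5991] v=[-2.6223]
Step 3: x=[8.6999] v=[-3.5969]
Step 4: x=[7.6484] v=[-4.2062]
Step 5: x=[6.5513] v=[-4.3884]
Step 6: x=[5.5201] v=[-4.1249]
Step 7: x=[4.6595] v=[-3.4425]
Step 8: x=[4.0569] v=[-2.4104]
Step 9: x=[3.7735] v=[-1.1335]
Step 10: x=[3.8381] v=[0.2585]
First v>=0 after going negative at step 10, time=2.5000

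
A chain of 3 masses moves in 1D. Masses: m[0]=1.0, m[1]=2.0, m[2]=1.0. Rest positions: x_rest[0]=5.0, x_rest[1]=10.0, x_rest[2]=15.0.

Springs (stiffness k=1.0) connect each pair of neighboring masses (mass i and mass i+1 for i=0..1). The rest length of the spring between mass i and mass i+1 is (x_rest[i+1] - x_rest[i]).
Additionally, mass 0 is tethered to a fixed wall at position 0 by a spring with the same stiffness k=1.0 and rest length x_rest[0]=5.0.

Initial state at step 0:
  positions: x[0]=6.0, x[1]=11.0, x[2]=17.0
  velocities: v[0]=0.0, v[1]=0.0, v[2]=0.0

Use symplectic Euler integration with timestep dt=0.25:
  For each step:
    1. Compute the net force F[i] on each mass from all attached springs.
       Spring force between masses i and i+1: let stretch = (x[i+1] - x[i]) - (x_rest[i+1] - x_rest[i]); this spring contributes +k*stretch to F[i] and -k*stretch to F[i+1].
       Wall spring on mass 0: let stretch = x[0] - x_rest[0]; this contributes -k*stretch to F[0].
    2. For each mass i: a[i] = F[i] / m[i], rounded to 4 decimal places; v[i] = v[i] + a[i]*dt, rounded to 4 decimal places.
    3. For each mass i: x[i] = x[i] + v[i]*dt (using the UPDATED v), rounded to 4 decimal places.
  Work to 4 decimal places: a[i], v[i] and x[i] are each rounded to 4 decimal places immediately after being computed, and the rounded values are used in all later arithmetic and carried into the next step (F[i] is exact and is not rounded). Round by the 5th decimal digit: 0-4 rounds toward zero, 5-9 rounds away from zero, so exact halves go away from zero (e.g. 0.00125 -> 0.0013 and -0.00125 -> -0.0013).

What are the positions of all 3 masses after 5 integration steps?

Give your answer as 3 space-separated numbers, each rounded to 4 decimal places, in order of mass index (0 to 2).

Answer: 5.3622 11.2866 16.2480

Derivation:
Step 0: x=[6.0000 11.0000 17.0000] v=[0.0000 0.0000 0.0000]
Step 1: x=[5.9375 11.0313 16.9375] v=[-0.2500 0.1250 -0.2500]
Step 2: x=[5.8223 11.0880 16.8184] v=[-0.4609 0.2266 -0.4766]
Step 3: x=[5.6723 11.1592 16.6536] v=[-0.6001 0.2847 -0.6592]
Step 4: x=[5.5107 11.2306 16.4579] v=[-0.6465 0.2857 -0.7828]
Step 5: x=[5.3622 11.2866 16.2480] v=[-0.5942 0.2241 -0.8396]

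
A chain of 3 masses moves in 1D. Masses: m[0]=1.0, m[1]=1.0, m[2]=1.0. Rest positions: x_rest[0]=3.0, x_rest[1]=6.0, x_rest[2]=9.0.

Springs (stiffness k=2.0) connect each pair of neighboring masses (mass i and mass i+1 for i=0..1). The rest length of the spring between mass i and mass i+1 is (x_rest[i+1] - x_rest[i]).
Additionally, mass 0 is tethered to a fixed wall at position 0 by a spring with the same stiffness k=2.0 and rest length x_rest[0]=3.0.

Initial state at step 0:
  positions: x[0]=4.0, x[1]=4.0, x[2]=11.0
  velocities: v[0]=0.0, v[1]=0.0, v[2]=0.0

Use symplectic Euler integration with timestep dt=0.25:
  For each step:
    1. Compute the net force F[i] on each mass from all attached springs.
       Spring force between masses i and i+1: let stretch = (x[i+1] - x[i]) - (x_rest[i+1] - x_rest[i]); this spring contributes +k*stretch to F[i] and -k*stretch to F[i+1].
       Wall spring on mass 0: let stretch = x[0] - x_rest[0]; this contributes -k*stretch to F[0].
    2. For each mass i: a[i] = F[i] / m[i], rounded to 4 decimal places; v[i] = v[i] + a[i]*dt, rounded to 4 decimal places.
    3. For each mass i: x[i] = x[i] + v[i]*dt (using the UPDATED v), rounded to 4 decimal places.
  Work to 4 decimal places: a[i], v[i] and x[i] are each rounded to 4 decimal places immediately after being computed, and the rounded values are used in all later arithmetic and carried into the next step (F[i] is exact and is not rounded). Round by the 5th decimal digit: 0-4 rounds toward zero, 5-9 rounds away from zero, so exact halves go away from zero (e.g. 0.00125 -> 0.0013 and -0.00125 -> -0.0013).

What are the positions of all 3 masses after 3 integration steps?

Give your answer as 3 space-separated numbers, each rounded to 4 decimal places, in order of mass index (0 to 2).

Answer: 2.0703 7.6680 8.7950

Derivation:
Step 0: x=[4.0000 4.0000 11.0000] v=[0.0000 0.0000 0.0000]
Step 1: x=[3.5000 4.8750 10.5000] v=[-2.0000 3.5000 -2.0000]
Step 2: x=[2.7344 6.2813 9.6719] v=[-3.0625 5.6250 -3.3125]
Step 3: x=[2.0703 7.6680 8.7950] v=[-2.6563 5.5469 -3.5078]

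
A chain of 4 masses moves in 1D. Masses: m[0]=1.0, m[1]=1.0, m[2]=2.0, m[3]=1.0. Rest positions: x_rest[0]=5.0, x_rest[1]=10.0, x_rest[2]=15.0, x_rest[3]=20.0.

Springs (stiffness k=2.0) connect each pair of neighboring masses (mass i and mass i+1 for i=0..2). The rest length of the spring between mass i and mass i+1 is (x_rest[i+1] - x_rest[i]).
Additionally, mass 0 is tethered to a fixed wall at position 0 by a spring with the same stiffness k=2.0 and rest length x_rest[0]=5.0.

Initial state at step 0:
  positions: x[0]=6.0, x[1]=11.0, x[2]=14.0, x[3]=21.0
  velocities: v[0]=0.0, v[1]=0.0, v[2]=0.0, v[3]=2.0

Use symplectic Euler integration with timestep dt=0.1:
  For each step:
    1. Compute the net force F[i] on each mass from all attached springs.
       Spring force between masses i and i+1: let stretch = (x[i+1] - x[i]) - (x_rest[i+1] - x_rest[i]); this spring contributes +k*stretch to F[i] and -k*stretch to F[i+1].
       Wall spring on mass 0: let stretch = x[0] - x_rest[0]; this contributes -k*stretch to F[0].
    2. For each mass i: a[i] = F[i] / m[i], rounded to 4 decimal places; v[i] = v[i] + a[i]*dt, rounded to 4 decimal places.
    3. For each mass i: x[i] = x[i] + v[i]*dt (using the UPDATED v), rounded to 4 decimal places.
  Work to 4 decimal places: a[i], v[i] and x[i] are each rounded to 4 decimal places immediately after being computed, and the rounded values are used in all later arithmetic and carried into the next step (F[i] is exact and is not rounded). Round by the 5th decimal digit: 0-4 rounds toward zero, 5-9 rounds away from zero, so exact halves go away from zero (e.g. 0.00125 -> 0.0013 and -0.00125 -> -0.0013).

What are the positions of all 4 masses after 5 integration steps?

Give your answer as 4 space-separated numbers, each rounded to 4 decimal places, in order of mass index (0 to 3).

Step 0: x=[6.0000 11.0000 14.0000 21.0000] v=[0.0000 0.0000 0.0000 2.0000]
Step 1: x=[5.9800 10.9600 14.0400 21.1600] v=[-0.2000 -0.4000 0.4000 1.6000]
Step 2: x=[5.9400 10.8820 14.1204 21.2776] v=[-0.4000 -0.7800 0.8040 1.1760]
Step 3: x=[5.8800 10.7699 14.2400 21.3521] v=[-0.5996 -1.1207 1.1959 0.7446]
Step 4: x=[5.8002 10.6294 14.3960 21.3843] v=[-0.7976 -1.4047 1.5601 0.3222]
Step 5: x=[5.7010 10.4677 14.5842 21.3768] v=[-0.9918 -1.6172 1.8823 -0.0755]

Answer: 5.7010 10.4677 14.5842 21.3768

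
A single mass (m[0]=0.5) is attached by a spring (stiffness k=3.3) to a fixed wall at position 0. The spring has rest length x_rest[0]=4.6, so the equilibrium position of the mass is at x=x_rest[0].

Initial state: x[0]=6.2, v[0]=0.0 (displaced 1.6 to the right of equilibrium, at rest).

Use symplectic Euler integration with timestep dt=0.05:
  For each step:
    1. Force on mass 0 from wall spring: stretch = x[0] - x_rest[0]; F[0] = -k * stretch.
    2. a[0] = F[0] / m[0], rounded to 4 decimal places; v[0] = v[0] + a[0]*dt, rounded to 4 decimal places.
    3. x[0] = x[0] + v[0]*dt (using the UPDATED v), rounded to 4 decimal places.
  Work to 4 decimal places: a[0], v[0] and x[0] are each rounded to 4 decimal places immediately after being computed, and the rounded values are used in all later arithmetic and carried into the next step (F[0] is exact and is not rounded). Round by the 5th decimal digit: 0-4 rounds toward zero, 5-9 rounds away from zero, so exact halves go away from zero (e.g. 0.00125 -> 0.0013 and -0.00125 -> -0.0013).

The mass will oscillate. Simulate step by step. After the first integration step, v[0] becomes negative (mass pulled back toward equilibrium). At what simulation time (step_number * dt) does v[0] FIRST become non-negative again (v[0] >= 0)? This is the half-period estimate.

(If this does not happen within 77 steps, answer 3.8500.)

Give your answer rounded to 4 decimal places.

Step 0: x=[6.2000] v=[0.0000]
Step 1: x=[6.1736] v=[-0.5280]
Step 2: x=[6.1212] v=[-1.0473]
Step 3: x=[6.0437] v=[-1.5493]
Step 4: x=[5.9424] v=[-2.0257]
Step 5: x=[5.8190] v=[-2.4687]
Step 6: x=[5.6755] v=[-2.8710]
Step 7: x=[5.5142] v=[-3.2259]
Step 8: x=[5.3378] v=[-3.5276]
Step 9: x=[5.1492] v=[-3.7711]
Step 10: x=[4.9516] v=[-3.9523]
Step 11: x=[4.7482] v=[-4.0683]
Step 12: x=[4.5423] v=[-4.1172]
Step 13: x=[4.3374] v=[-4.0982]
Step 14: x=[4.1368] v=[-4.0115]
Step 15: x=[3.9439] v=[-3.8586]
Step 16: x=[3.7618] v=[-3.6421]
Step 17: x=[3.5935] v=[-3.3655]
Step 18: x=[3.4418] v=[-3.0334]
Step 19: x=[3.3092] v=[-2.6512]
Step 20: x=[3.1979] v=[-2.2252]
Step 21: x=[3.1098] v=[-1.7625]
Step 22: x=[3.0463] v=[-1.2707]
Step 23: x=[3.0084] v=[-0.7580]
Step 24: x=[2.9968] v=[-0.2328]
Step 25: x=[3.0116] v=[0.2963]
First v>=0 after going negative at step 25, time=1.2500

Answer: 1.2500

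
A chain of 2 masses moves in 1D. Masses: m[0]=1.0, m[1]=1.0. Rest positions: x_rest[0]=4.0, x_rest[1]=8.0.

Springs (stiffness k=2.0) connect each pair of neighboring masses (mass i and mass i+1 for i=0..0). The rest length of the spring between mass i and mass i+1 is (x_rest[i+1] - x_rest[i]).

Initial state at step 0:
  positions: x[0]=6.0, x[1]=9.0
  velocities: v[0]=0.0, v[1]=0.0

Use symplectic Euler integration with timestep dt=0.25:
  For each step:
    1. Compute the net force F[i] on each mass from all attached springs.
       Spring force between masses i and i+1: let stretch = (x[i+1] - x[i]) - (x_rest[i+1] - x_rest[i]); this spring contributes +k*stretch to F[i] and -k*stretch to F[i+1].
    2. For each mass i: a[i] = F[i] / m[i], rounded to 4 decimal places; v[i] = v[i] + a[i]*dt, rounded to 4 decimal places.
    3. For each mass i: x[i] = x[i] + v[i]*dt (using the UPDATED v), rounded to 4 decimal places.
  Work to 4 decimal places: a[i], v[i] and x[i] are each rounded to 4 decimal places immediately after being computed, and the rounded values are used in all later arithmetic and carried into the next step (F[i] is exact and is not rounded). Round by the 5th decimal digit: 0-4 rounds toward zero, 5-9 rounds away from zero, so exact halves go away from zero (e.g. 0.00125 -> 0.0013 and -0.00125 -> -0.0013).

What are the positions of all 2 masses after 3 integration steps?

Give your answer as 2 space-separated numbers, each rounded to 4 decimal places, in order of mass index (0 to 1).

Answer: 5.3985 9.6016

Derivation:
Step 0: x=[6.0000 9.0000] v=[0.0000 0.0000]
Step 1: x=[5.8750 9.1250] v=[-0.5000 0.5000]
Step 2: x=[5.6563 9.3438] v=[-0.8750 0.8750]
Step 3: x=[5.3985 9.6016] v=[-1.0313 1.0313]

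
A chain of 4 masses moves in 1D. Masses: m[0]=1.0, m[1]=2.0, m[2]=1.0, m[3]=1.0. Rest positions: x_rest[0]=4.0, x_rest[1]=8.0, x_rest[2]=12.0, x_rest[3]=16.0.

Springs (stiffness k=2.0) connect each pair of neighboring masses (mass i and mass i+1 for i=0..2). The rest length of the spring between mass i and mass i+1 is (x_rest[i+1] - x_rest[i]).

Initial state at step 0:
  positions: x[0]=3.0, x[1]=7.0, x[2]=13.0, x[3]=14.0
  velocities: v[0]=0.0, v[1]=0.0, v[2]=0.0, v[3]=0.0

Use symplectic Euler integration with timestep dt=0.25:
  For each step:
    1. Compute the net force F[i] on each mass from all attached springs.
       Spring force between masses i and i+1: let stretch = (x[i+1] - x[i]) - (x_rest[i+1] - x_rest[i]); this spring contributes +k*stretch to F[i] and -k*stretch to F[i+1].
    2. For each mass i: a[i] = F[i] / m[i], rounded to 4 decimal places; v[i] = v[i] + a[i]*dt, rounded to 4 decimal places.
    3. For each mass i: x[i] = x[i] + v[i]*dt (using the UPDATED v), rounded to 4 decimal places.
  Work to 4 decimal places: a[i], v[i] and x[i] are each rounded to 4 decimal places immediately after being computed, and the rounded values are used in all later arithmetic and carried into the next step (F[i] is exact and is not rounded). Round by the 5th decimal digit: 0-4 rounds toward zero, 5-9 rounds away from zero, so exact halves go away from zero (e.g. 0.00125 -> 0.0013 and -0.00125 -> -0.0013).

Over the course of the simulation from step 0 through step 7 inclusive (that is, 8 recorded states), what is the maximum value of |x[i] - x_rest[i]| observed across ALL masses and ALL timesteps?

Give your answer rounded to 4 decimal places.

Step 0: x=[3.0000 7.0000 13.0000 14.0000] v=[0.0000 0.0000 0.0000 0.0000]
Step 1: x=[3.0000 7.1250 12.3750 14.3750] v=[0.0000 0.5000 -2.5000 1.5000]
Step 2: x=[3.0156 7.3203 11.3438 15.0000] v=[0.0625 0.7813 -4.1250 2.5000]
Step 3: x=[3.0693 7.4981 10.2666 15.6680] v=[0.2149 0.7110 -4.3087 2.6719]
Step 4: x=[3.1766 7.5721 9.5185 16.1608] v=[0.4293 0.2959 -2.9923 1.9712]
Step 5: x=[3.3334 7.4930 9.3574 16.3233] v=[0.6271 -0.3164 -0.6444 0.6501]
Step 6: x=[3.5101 7.2705 9.8340 16.1151] v=[0.7069 -0.8902 1.9064 -0.8329]
Step 7: x=[3.6569 6.9732 10.7753 15.6217] v=[0.5871 -1.1894 3.7652 -1.9735]
Max displacement = 2.6426

Answer: 2.6426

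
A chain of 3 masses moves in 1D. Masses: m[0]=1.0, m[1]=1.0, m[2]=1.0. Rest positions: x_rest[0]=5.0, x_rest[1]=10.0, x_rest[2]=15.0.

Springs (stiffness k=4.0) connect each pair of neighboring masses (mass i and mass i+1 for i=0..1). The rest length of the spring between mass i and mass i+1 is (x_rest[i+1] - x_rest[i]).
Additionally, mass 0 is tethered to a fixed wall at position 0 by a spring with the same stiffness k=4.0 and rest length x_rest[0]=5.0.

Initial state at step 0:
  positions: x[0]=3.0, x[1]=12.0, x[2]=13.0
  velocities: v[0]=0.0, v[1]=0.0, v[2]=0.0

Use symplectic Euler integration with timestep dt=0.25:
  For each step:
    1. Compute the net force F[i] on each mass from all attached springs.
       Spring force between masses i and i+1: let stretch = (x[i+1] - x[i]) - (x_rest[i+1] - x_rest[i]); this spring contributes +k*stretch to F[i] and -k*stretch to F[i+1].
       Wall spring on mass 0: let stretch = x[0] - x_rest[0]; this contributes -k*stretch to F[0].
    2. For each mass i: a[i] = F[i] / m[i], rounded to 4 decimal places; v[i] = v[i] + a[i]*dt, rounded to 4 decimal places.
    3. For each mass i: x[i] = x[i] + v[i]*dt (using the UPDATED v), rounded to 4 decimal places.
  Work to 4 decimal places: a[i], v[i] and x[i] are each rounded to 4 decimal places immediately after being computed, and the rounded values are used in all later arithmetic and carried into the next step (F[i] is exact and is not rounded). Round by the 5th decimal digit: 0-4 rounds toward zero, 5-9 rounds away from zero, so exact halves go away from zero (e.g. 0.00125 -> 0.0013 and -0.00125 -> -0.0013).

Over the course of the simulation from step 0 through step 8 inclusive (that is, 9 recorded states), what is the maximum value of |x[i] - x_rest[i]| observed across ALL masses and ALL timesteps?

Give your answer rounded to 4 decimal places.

Step 0: x=[3.0000 12.0000 13.0000] v=[0.0000 0.0000 0.0000]
Step 1: x=[4.5000 10.0000 14.0000] v=[6.0000 -8.0000 4.0000]
Step 2: x=[6.2500 7.6250 15.2500] v=[7.0000 -9.5000 5.0000]
Step 3: x=[6.7813 6.8125 15.8438] v=[2.1250 -3.2500 2.3750]
Step 4: x=[5.6250 8.2500 15.4297] v=[-4.6251 5.7501 -1.6563]
Step 5: x=[3.7187 10.8262 14.4707] v=[-7.6251 10.3048 -3.8360]
Step 6: x=[2.6596 12.5367 13.8506] v=[-4.2363 6.8418 -2.4805]
Step 7: x=[3.4049 12.1064 14.1520] v=[2.9812 -1.7214 1.2056]
Step 8: x=[5.4744 10.0121 15.1920] v=[8.2778 -8.3773 4.1600]
Max displacement = 3.1875

Answer: 3.1875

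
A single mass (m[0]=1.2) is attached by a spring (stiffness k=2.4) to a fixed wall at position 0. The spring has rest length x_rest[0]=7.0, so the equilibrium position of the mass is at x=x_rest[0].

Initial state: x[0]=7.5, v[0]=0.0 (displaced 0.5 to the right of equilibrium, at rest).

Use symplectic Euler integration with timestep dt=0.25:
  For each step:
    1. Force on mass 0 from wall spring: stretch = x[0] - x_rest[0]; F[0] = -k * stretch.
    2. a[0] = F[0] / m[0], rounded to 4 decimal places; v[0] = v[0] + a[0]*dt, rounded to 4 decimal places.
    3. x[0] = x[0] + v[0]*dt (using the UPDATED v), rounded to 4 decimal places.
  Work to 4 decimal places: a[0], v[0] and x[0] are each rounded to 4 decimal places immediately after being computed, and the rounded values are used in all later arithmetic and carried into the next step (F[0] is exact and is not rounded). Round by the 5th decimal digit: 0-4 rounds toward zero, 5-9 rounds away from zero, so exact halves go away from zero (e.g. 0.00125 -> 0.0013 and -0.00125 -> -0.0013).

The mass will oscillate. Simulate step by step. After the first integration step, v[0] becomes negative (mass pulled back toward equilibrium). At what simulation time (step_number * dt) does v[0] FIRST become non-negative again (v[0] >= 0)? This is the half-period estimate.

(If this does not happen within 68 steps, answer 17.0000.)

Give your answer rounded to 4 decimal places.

Answer: 2.2500

Derivation:
Step 0: x=[7.5000] v=[0.0000]
Step 1: x=[7.4375] v=[-0.2500]
Step 2: x=[7.3203] v=[-0.4688]
Step 3: x=[7.1631] v=[-0.6290]
Step 4: x=[6.9855] v=[-0.7106]
Step 5: x=[6.8097] v=[-0.7034]
Step 6: x=[6.6576] v=[-0.6083]
Step 7: x=[6.5483] v=[-0.4371]
Step 8: x=[6.4955] v=[-0.2113]
Step 9: x=[6.5058] v=[0.0410]
First v>=0 after going negative at step 9, time=2.2500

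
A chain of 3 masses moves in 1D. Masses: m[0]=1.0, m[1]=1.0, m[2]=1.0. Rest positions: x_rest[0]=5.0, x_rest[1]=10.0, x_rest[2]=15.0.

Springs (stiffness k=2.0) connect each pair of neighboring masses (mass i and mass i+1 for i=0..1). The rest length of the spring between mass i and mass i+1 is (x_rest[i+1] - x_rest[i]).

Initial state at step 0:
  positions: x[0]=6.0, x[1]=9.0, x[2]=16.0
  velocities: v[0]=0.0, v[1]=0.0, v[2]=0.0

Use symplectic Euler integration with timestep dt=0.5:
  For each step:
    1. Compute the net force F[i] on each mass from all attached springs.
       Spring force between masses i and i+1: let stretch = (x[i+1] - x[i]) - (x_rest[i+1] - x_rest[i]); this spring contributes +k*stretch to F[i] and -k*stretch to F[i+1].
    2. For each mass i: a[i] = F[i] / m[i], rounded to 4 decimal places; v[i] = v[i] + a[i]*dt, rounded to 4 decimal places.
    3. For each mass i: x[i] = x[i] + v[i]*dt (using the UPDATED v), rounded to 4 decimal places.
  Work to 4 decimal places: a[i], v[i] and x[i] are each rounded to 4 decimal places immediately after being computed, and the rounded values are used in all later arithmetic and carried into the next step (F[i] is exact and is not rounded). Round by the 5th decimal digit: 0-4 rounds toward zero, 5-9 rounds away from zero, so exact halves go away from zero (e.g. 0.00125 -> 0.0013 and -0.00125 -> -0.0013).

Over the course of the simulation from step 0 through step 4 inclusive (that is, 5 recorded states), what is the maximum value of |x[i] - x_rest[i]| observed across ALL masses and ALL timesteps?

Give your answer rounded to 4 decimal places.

Answer: 2.0000

Derivation:
Step 0: x=[6.0000 9.0000 16.0000] v=[0.0000 0.0000 0.0000]
Step 1: x=[5.0000 11.0000 15.0000] v=[-2.0000 4.0000 -2.0000]
Step 2: x=[4.5000 12.0000 14.5000] v=[-1.0000 2.0000 -1.0000]
Step 3: x=[5.2500 10.5000 15.2500] v=[1.5000 -3.0000 1.5000]
Step 4: x=[6.1250 8.7500 16.1250] v=[1.7500 -3.5000 1.7500]
Max displacement = 2.0000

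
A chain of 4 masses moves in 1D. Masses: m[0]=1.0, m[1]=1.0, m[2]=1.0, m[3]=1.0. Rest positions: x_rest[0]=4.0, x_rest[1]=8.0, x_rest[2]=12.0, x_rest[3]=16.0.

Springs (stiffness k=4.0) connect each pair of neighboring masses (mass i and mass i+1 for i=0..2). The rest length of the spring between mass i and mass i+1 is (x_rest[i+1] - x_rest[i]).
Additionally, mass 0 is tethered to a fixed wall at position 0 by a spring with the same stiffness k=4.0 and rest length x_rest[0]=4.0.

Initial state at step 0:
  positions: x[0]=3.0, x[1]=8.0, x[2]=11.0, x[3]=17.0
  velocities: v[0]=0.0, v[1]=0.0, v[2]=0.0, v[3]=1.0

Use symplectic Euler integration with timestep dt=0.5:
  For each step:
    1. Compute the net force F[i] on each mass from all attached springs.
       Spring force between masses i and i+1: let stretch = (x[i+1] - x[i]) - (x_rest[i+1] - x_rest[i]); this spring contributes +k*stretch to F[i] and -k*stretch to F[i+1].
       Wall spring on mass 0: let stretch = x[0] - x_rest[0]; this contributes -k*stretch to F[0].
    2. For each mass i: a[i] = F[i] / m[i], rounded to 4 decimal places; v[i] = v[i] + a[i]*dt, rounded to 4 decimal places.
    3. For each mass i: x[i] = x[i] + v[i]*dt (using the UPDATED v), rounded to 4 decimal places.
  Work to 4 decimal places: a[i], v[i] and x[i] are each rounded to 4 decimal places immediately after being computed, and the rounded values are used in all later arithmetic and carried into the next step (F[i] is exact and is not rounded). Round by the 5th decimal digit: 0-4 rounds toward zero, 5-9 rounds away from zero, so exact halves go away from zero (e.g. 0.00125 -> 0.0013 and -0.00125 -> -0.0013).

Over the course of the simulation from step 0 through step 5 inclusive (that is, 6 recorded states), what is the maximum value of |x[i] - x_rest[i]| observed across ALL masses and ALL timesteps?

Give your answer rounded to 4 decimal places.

Step 0: x=[3.0000 8.0000 11.0000 17.0000] v=[0.0000 0.0000 0.0000 1.0000]
Step 1: x=[5.0000 6.0000 14.0000 15.5000] v=[4.0000 -4.0000 6.0000 -3.0000]
Step 2: x=[3.0000 11.0000 10.5000 16.5000] v=[-4.0000 10.0000 -7.0000 2.0000]
Step 3: x=[6.0000 7.5000 13.5000 15.5000] v=[6.0000 -7.0000 6.0000 -2.0000]
Step 4: x=[4.5000 8.5000 12.5000 16.5000] v=[-3.0000 2.0000 -2.0000 2.0000]
Step 5: x=[2.5000 9.5000 11.5000 17.5000] v=[-4.0000 2.0000 -2.0000 2.0000]
Max displacement = 3.0000

Answer: 3.0000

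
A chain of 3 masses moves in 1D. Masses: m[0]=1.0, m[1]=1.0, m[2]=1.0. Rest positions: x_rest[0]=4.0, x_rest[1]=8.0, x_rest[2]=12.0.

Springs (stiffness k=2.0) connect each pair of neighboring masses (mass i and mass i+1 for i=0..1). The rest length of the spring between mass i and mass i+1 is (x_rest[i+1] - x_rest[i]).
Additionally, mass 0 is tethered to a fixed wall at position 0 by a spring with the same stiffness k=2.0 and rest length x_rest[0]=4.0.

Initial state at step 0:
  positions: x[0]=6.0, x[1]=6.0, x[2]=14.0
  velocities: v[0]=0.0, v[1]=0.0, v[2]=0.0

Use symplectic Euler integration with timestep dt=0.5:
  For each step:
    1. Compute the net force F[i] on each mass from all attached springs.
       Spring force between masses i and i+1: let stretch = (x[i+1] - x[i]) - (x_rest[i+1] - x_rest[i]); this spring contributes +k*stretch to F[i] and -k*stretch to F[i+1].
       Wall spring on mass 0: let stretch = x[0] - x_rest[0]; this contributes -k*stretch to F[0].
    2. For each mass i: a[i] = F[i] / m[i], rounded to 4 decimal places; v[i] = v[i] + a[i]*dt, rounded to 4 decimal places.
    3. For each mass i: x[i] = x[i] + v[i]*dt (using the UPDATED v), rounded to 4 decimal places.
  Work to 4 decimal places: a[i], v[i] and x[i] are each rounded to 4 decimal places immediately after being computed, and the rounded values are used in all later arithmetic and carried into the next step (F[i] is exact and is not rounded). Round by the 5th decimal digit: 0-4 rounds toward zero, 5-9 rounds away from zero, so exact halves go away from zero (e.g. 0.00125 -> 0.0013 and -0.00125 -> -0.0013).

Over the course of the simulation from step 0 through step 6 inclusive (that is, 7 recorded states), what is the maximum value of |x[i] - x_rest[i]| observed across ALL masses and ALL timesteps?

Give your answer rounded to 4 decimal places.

Answer: 3.5000

Derivation:
Step 0: x=[6.0000 6.0000 14.0000] v=[0.0000 0.0000 0.0000]
Step 1: x=[3.0000 10.0000 12.0000] v=[-6.0000 8.0000 -4.0000]
Step 2: x=[2.0000 11.5000 11.0000] v=[-2.0000 3.0000 -2.0000]
Step 3: x=[4.7500 8.0000 12.2500] v=[5.5000 -7.0000 2.5000]
Step 4: x=[6.7500 5.0000 13.3750] v=[4.0000 -6.0000 2.2500]
Step 5: x=[4.5000 7.0625 12.3125] v=[-4.5000 4.1250 -2.1250]
Step 6: x=[1.2813 10.4688 10.6250] v=[-6.4375 6.8125 -3.3750]
Max displacement = 3.5000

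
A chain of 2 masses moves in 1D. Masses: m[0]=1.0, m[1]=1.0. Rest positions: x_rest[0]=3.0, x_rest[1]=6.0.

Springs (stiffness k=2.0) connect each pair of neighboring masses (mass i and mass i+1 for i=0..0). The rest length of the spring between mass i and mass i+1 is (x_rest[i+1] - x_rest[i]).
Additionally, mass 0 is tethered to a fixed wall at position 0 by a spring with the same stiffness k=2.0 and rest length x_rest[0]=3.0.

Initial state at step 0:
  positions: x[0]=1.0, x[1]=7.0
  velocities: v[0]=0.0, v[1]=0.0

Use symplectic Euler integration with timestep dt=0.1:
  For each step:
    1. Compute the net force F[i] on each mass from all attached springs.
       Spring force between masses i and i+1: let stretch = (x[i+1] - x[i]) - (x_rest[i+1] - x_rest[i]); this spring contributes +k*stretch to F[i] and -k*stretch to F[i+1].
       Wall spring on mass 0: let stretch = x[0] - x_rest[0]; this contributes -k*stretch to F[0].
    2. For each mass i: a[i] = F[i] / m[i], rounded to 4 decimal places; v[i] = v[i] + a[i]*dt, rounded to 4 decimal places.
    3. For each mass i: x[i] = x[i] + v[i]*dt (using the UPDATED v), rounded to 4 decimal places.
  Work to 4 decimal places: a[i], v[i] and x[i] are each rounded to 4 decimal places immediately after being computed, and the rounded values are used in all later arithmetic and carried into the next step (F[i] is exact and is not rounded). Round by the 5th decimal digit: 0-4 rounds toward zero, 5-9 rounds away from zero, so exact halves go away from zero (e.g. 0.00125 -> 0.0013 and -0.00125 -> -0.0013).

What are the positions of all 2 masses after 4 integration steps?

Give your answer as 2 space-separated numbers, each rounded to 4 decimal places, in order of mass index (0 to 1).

Step 0: x=[1.0000 7.0000] v=[0.0000 0.0000]
Step 1: x=[1.1000 6.9400] v=[1.0000 -0.6000]
Step 2: x=[1.2948 6.8232] v=[1.9480 -1.1680]
Step 3: x=[1.5743 6.6558] v=[2.7947 -1.6737]
Step 4: x=[1.9239 6.4468] v=[3.4961 -2.0900]

Answer: 1.9239 6.4468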